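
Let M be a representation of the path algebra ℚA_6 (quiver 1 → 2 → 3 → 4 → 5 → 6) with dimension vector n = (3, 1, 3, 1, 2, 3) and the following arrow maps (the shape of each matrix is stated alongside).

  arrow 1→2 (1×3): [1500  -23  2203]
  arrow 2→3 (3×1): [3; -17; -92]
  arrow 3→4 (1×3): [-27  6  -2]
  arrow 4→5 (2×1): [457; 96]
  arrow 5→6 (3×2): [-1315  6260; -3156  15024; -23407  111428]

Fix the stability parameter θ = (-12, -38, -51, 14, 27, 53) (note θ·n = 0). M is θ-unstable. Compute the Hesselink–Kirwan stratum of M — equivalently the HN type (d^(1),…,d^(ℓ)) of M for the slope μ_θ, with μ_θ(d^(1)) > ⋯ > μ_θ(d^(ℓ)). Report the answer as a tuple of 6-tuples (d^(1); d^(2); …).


Via rank(M_{q-1}∘⋯∘M_p): M ≅ I[1,1]^2, I[1,6], I[3,3]^2, I[5,5], I[6,6]^2.
μ_θ-semistable layers: μ^(1)=53; μ^(2)=27; μ^(3)=14; μ^(4)=-12; μ^(5)=-101/3; μ^(6)=-51

((0, 0, 0, 0, 0, 3); (0, 0, 0, 0, 2, 0); (0, 0, 0, 1, 0, 0); (2, 0, 0, 0, 0, 0); (1, 1, 1, 0, 0, 0); (0, 0, 2, 0, 0, 0))


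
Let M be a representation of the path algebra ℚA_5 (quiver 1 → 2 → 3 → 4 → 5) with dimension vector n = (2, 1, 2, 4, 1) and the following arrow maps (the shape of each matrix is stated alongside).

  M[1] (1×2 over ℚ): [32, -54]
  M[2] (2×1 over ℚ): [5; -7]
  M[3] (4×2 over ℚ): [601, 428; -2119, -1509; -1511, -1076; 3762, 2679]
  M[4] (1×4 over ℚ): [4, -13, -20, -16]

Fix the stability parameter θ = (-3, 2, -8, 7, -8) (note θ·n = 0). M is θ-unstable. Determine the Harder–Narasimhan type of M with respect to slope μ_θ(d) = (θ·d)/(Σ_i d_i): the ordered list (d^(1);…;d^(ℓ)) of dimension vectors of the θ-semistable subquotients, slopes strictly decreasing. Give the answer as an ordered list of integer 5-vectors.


Interval decomposition of M: I[1,1], I[1,4], I[3,5], I[4,4]^2.
HN type (ℓ=4): μ^(1)=7; μ^(2)=-1/2; μ^(3)=-3; μ^(4)=-8

((0, 0, 0, 3, 0); (0, 0, 0, 1, 1); (2, 1, 1, 0, 0); (0, 0, 1, 0, 0))


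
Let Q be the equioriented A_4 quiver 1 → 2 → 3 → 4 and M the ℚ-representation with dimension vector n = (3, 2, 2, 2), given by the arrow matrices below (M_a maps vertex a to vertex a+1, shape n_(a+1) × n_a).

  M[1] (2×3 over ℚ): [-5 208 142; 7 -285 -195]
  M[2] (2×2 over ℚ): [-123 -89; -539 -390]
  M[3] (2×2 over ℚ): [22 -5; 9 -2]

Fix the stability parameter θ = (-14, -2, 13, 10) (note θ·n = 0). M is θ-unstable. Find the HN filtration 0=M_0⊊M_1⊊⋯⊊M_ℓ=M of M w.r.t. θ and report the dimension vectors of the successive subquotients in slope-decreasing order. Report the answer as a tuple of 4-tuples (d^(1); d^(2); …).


Via rank(M_{q-1}∘⋯∘M_p): M ≅ I[1,1], I[1,4]^2.
μ_θ-semistable layers: μ^(1)=23/2; μ^(2)=-2; μ^(3)=-14

((0, 0, 2, 2); (0, 2, 0, 0); (3, 0, 0, 0))


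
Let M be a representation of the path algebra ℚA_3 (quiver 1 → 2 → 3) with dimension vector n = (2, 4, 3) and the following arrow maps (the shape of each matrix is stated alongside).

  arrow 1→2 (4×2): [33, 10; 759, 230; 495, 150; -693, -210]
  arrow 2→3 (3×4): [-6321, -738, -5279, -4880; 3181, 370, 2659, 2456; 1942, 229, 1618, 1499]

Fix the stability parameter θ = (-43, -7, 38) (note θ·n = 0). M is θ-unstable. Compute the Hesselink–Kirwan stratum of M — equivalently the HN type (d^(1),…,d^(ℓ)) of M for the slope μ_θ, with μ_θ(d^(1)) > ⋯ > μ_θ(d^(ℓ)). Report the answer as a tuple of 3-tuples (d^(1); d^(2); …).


Via rank(M_{q-1}∘⋯∘M_p): M ≅ I[1,1], I[1,2], I[2,2], I[2,3]^2, I[3,3].
μ_θ-semistable layers: μ^(1)=38; μ^(2)=-7; μ^(3)=-43

((0, 0, 3); (0, 4, 0); (2, 0, 0))


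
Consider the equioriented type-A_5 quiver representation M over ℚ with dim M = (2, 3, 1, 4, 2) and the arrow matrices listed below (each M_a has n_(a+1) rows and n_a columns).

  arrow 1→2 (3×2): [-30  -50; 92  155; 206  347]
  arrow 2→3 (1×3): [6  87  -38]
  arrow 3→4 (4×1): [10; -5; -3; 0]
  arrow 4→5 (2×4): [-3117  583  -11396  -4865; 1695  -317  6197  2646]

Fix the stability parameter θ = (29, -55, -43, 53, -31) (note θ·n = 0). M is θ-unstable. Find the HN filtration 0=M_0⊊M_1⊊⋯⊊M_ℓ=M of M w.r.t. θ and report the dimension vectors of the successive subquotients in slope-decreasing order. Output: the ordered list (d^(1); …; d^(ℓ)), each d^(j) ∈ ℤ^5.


Interval decomposition of M: I[1,2], I[1,5], I[2,2], I[4,4]^2, I[4,5].
HN type (ℓ=5): μ^(1)=53; μ^(2)=11; μ^(3)=-13; μ^(4)=-23; μ^(5)=-55

((0, 0, 0, 2, 0); (0, 0, 0, 2, 2); (1, 1, 0, 0, 0); (1, 1, 1, 0, 0); (0, 1, 0, 0, 0))


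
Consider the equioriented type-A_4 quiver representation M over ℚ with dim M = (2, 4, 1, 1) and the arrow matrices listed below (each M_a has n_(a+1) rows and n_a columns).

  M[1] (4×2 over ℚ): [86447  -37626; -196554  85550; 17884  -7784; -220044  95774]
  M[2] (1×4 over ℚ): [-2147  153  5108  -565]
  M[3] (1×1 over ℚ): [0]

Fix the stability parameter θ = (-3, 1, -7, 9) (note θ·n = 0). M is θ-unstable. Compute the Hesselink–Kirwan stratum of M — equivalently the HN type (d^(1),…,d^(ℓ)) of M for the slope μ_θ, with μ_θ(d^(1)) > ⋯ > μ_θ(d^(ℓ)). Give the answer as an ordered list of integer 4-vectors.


Via rank(M_{q-1}∘⋯∘M_p): M ≅ I[1,2], I[1,3], I[2,2]^2, I[4,4].
μ_θ-semistable layers: μ^(1)=9; μ^(2)=1; μ^(3)=-3

((0, 0, 0, 1); (0, 3, 0, 0); (2, 1, 1, 0))


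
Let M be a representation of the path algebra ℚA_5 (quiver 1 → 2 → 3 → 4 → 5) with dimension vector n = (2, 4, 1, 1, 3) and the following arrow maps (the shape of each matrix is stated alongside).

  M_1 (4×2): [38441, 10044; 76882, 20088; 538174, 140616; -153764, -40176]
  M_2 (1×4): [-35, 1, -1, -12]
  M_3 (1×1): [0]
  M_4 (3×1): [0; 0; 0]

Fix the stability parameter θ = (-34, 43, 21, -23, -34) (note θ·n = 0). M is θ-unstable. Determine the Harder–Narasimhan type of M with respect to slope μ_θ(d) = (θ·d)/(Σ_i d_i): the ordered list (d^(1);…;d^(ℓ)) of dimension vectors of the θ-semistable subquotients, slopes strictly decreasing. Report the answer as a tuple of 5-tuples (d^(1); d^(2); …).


Interval decomposition of M: I[1,1], I[1,3], I[2,2]^3, I[4,4], I[5,5]^3.
HN type (ℓ=4): μ^(1)=43; μ^(2)=32; μ^(3)=-23; μ^(4)=-34

((0, 3, 0, 0, 0); (0, 1, 1, 0, 0); (0, 0, 0, 1, 0); (2, 0, 0, 0, 3))


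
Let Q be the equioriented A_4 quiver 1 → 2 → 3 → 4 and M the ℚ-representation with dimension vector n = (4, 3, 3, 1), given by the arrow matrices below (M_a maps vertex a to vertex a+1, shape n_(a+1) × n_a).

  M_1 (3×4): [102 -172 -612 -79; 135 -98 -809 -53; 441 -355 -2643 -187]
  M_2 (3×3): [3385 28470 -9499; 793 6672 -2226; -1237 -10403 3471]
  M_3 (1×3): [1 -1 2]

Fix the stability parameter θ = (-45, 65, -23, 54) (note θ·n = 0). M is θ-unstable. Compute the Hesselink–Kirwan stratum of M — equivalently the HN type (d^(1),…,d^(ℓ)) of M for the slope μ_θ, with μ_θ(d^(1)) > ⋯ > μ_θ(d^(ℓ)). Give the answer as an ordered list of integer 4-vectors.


Via rank(M_{q-1}∘⋯∘M_p): M ≅ I[1,1], I[1,3]^2, I[1,4].
μ_θ-semistable layers: μ^(1)=54; μ^(2)=21; μ^(3)=-45

((0, 0, 0, 1); (0, 3, 3, 0); (4, 0, 0, 0))


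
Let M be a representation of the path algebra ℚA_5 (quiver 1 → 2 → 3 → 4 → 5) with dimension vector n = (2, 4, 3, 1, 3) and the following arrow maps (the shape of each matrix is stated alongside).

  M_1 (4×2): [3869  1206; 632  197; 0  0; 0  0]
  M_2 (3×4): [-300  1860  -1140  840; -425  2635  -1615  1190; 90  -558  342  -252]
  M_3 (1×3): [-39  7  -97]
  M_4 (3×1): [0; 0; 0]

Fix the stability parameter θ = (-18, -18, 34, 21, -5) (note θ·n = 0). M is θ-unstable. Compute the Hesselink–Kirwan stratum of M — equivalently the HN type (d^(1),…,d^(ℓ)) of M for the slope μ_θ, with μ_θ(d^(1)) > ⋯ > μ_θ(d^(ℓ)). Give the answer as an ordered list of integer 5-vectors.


Interval decomposition of M: I[1,2], I[1,4], I[2,2]^2, I[3,3]^2, I[5,5]^3.
HN type (ℓ=4): μ^(1)=34; μ^(2)=55/2; μ^(3)=-5; μ^(4)=-18

((0, 0, 2, 0, 0); (0, 0, 1, 1, 0); (0, 0, 0, 0, 3); (2, 4, 0, 0, 0))


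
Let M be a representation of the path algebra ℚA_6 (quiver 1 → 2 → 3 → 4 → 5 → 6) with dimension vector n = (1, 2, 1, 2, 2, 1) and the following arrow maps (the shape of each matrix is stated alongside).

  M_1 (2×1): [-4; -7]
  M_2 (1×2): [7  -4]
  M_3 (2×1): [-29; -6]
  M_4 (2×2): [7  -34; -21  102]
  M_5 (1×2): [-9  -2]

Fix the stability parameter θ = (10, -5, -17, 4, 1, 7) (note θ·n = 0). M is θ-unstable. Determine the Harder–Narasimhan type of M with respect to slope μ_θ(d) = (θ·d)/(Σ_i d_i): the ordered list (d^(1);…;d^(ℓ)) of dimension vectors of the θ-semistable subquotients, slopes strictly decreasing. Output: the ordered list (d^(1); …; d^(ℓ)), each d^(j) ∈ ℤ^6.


Via rank(M_{q-1}∘⋯∘M_p): M ≅ I[1,2], I[2,6], I[4,4], I[5,5].
μ_θ-semistable layers: μ^(1)=7; μ^(2)=4; μ^(3)=5/2; μ^(4)=1; μ^(5)=-11

((0, 0, 0, 0, 0, 1); (0, 0, 0, 1, 0, 0); (1, 1, 0, 1, 1, 0); (0, 0, 0, 0, 1, 0); (0, 1, 1, 0, 0, 0))


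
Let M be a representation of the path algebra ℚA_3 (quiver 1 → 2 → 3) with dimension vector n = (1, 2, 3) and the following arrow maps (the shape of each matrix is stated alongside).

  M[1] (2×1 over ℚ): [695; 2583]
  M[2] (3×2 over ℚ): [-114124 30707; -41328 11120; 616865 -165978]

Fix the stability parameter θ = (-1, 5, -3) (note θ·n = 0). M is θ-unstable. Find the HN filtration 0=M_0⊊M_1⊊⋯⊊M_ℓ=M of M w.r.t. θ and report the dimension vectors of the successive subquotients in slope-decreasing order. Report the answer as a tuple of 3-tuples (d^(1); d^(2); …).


Barcode: M ≅ I[1,3], I[2,3], I[3,3]. HN layers by μ_θ (3 steps, strictly decreasing):
  μ^(1)=1; μ^(2)=-1; μ^(3)=-3

((0, 2, 2); (1, 0, 0); (0, 0, 1))


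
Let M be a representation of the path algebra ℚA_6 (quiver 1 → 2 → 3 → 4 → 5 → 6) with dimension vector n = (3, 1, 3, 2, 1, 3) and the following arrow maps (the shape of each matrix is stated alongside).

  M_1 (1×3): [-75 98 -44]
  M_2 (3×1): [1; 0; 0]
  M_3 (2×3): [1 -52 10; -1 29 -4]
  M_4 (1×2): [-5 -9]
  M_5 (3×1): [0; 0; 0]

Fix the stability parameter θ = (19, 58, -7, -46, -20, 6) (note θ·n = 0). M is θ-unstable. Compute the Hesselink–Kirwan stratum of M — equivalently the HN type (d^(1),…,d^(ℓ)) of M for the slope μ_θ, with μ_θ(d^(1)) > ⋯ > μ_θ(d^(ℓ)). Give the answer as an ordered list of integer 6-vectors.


Interval decomposition of M: I[1,1]^2, I[1,5], I[3,3], I[3,4], I[6,6]^3.
HN type (ℓ=5): μ^(1)=19; μ^(2)=6; μ^(3)=4/5; μ^(4)=-7; μ^(5)=-53/2

((2, 0, 0, 0, 0, 0); (0, 0, 0, 0, 0, 3); (1, 1, 1, 1, 1, 0); (0, 0, 1, 0, 0, 0); (0, 0, 1, 1, 0, 0))


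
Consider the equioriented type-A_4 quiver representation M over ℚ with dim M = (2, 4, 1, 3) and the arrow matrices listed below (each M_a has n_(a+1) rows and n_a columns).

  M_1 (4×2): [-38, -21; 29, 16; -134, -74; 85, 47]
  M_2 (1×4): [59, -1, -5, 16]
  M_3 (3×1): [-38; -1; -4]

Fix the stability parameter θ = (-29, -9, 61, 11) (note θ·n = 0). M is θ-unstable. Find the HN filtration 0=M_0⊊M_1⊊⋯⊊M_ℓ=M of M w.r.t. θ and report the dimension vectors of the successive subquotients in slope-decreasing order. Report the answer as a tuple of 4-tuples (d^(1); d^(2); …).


Barcode: M ≅ I[1,2], I[1,4], I[2,2]^2, I[4,4]^2. HN layers by μ_θ (4 steps, strictly decreasing):
  μ^(1)=36; μ^(2)=11; μ^(3)=-9; μ^(4)=-29

((0, 0, 1, 1); (0, 0, 0, 2); (0, 4, 0, 0); (2, 0, 0, 0))


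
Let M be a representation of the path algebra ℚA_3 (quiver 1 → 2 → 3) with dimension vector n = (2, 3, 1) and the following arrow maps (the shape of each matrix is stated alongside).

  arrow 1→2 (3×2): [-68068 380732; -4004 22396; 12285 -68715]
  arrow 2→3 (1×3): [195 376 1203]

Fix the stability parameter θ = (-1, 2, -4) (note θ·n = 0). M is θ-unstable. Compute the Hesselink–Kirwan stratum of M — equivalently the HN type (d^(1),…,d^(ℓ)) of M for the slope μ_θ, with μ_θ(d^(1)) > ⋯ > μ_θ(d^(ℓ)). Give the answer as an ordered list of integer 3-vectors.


Via rank(M_{q-1}∘⋯∘M_p): M ≅ I[1,1], I[1,3], I[2,2]^2.
μ_θ-semistable layers: μ^(1)=2; μ^(2)=-1

((0, 2, 0); (2, 1, 1))


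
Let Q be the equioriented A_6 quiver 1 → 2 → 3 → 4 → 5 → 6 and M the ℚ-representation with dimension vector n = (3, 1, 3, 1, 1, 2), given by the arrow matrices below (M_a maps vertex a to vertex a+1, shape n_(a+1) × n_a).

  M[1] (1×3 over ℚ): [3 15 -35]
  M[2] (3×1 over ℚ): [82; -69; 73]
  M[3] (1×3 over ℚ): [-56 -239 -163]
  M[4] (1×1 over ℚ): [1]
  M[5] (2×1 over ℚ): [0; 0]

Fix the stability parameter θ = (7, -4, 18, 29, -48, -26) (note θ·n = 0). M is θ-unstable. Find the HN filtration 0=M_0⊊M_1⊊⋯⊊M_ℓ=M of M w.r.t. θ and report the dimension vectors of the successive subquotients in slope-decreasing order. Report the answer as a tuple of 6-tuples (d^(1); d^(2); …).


Interval decomposition of M: I[1,1]^2, I[1,3], I[3,3], I[3,5], I[6,6]^2.
HN type (ℓ=5): μ^(1)=18; μ^(2)=7; μ^(3)=3/2; μ^(4)=-1/3; μ^(5)=-26

((0, 0, 2, 0, 0, 0); (2, 0, 0, 0, 0, 0); (1, 1, 0, 0, 0, 0); (0, 0, 1, 1, 1, 0); (0, 0, 0, 0, 0, 2))


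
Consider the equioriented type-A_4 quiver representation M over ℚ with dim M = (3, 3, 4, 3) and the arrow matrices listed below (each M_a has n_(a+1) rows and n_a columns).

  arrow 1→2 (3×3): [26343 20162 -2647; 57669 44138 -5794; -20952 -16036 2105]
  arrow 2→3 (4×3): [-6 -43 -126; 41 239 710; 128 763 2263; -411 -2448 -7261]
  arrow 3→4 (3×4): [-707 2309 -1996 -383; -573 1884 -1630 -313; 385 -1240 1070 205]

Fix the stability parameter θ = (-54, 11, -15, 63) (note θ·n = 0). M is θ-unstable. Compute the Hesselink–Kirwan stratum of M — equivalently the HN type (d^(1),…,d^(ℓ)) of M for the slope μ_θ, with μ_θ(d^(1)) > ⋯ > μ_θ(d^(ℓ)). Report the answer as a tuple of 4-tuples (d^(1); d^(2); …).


Barcode: M ≅ I[1,1], I[1,3], I[1,4], I[2,4], I[3,3], I[4,4]. HN layers by μ_θ (4 steps, strictly decreasing):
  μ^(1)=63; μ^(2)=-2; μ^(3)=-15; μ^(4)=-54

((0, 0, 0, 3); (0, 3, 3, 0); (0, 0, 1, 0); (3, 0, 0, 0))


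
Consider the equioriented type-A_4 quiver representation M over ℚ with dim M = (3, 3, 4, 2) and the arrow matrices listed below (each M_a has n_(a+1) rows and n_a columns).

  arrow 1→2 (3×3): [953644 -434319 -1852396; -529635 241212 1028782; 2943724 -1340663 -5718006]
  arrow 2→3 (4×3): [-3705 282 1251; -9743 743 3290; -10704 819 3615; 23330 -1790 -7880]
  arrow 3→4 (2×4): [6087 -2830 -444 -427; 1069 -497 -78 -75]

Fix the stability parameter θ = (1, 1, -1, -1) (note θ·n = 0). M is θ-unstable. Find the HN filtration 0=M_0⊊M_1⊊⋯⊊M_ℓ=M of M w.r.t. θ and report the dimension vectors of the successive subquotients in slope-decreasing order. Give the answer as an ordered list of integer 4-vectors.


Via rank(M_{q-1}∘⋯∘M_p): M ≅ I[1,2], I[1,4]^2, I[3,3]^2.
μ_θ-semistable layers: μ^(1)=1; μ^(2)=0; μ^(3)=-1

((1, 1, 0, 0); (2, 2, 2, 2); (0, 0, 2, 0))


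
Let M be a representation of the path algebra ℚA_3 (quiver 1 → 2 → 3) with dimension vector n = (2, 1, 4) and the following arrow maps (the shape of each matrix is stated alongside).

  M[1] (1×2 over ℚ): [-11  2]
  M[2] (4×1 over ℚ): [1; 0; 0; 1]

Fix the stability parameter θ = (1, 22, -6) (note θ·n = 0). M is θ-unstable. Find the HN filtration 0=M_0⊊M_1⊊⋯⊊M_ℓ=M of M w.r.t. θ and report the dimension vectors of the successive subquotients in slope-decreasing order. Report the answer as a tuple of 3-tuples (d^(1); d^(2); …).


Barcode: M ≅ I[1,1], I[1,3], I[3,3]^3. HN layers by μ_θ (3 steps, strictly decreasing):
  μ^(1)=8; μ^(2)=1; μ^(3)=-6

((0, 1, 1); (2, 0, 0); (0, 0, 3))


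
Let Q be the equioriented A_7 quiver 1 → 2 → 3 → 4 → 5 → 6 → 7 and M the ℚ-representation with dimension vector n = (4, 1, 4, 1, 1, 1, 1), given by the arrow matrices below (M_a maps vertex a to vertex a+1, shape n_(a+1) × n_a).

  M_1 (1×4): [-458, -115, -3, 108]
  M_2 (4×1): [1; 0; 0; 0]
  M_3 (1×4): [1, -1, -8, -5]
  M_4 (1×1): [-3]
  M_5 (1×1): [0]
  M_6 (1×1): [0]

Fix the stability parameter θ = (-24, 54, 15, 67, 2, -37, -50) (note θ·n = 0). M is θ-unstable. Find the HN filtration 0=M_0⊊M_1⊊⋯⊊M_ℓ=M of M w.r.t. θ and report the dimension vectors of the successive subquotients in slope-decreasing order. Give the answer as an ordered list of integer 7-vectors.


Interval decomposition of M: I[1,1]^3, I[1,5], I[3,3]^3, I[6,6], I[7,7].
HN type (ℓ=5): μ^(1)=69/2; μ^(2)=15; μ^(3)=-24; μ^(4)=-37; μ^(5)=-50

((0, 1, 1, 1, 1, 0, 0); (0, 0, 3, 0, 0, 0, 0); (4, 0, 0, 0, 0, 0, 0); (0, 0, 0, 0, 0, 1, 0); (0, 0, 0, 0, 0, 0, 1))


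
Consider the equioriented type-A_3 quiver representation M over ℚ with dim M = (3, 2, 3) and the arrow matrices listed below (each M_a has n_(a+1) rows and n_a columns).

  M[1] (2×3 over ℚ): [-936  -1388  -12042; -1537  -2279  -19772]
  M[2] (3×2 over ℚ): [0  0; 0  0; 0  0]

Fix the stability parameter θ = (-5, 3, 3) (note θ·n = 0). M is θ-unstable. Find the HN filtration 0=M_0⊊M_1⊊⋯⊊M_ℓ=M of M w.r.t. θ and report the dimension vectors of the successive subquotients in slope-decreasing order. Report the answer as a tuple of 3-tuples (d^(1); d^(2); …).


Via rank(M_{q-1}∘⋯∘M_p): M ≅ I[1,1], I[1,2]^2, I[3,3]^3.
μ_θ-semistable layers: μ^(1)=3; μ^(2)=-5

((0, 2, 3); (3, 0, 0))


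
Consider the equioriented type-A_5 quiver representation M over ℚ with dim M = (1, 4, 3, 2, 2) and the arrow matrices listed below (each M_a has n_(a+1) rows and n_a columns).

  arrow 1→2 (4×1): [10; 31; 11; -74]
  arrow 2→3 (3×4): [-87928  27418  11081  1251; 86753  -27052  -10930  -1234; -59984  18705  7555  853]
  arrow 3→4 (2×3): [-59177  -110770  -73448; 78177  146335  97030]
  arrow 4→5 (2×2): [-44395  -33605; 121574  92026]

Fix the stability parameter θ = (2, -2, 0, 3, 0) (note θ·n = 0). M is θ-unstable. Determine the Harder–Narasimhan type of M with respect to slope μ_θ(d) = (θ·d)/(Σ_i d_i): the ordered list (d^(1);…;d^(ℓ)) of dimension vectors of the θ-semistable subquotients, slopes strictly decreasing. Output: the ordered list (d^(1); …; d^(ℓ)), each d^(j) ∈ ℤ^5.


Barcode: M ≅ I[1,5], I[2,2], I[2,3], I[2,4], I[5,5]. HN layers by μ_θ (4 steps, strictly decreasing):
  μ^(1)=3; μ^(2)=3/2; μ^(3)=0; μ^(4)=-2

((0, 0, 0, 1, 0); (0, 0, 0, 1, 1); (1, 1, 3, 0, 1); (0, 3, 0, 0, 0))


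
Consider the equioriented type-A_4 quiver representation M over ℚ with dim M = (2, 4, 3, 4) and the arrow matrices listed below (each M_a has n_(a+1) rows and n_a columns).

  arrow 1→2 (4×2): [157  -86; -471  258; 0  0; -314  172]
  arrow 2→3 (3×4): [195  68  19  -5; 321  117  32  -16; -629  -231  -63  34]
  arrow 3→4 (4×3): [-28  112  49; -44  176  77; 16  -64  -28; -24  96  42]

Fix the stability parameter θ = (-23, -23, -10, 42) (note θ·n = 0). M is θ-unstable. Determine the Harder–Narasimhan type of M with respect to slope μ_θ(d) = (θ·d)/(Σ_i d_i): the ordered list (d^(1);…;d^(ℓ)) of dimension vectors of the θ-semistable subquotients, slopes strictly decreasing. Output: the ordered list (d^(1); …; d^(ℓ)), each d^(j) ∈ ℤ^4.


Via rank(M_{q-1}∘⋯∘M_p): M ≅ I[1,1], I[1,3], I[2,2], I[2,3], I[2,4], I[4,4]^3.
μ_θ-semistable layers: μ^(1)=42; μ^(2)=-10; μ^(3)=-23

((0, 0, 0, 4); (0, 0, 3, 0); (2, 4, 0, 0))


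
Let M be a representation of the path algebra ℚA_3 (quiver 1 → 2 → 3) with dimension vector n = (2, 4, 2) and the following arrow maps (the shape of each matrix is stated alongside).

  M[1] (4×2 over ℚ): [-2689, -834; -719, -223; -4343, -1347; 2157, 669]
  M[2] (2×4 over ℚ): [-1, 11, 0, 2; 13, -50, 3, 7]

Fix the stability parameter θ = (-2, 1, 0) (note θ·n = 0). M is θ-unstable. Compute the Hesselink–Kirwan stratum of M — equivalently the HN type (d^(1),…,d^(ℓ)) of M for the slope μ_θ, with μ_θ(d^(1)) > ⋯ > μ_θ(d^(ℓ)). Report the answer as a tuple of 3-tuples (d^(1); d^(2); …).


Interval decomposition of M: I[1,3]^2, I[2,2]^2.
HN type (ℓ=3): μ^(1)=1; μ^(2)=1/2; μ^(3)=-2

((0, 2, 0); (0, 2, 2); (2, 0, 0))


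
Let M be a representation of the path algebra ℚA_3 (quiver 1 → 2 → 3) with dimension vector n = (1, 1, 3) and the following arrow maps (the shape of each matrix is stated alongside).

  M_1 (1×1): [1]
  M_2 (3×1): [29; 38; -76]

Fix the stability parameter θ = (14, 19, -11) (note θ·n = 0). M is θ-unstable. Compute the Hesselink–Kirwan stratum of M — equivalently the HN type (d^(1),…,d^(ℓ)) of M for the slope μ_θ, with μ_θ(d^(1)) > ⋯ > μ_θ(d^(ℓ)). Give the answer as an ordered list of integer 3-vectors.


Via rank(M_{q-1}∘⋯∘M_p): M ≅ I[1,3], I[3,3]^2.
μ_θ-semistable layers: μ^(1)=22/3; μ^(2)=-11

((1, 1, 1); (0, 0, 2))


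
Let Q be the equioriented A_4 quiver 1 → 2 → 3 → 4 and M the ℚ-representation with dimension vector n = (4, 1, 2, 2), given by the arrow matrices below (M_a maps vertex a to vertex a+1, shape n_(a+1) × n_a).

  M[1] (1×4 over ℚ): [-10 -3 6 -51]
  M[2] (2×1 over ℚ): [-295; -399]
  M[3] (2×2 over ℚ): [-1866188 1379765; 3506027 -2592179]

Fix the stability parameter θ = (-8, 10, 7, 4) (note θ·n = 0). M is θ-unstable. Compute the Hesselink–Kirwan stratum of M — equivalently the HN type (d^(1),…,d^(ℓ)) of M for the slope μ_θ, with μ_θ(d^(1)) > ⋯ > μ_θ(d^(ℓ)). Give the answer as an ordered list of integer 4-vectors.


Interval decomposition of M: I[1,1]^3, I[1,4], I[3,4].
HN type (ℓ=3): μ^(1)=7; μ^(2)=11/2; μ^(3)=-8

((0, 1, 1, 1); (0, 0, 1, 1); (4, 0, 0, 0))


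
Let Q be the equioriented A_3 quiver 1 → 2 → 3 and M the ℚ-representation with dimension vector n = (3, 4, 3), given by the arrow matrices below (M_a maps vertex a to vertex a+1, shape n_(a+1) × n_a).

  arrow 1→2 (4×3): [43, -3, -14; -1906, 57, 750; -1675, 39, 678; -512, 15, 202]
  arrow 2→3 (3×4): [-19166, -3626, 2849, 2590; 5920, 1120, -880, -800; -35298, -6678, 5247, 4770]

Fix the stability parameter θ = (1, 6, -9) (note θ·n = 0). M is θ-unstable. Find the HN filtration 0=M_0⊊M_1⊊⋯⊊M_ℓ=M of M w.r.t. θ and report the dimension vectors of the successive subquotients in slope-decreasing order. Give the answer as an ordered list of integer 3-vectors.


Via rank(M_{q-1}∘⋯∘M_p): M ≅ I[1,1], I[1,2], I[1,3], I[2,2]^2, I[3,3]^2.
μ_θ-semistable layers: μ^(1)=6; μ^(2)=1; μ^(3)=-2/3; μ^(4)=-9

((0, 3, 0); (2, 0, 0); (1, 1, 1); (0, 0, 2))


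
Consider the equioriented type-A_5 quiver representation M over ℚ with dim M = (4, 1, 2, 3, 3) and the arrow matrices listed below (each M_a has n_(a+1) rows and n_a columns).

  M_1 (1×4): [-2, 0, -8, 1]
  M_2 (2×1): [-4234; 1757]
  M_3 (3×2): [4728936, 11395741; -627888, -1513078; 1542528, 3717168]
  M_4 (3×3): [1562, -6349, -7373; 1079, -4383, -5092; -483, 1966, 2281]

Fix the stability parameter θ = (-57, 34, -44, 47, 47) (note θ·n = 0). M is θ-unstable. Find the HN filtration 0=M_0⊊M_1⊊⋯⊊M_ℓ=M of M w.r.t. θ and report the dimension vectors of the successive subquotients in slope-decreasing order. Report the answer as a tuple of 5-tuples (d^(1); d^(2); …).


Via rank(M_{q-1}∘⋯∘M_p): M ≅ I[1,1]^3, I[1,5], I[3,3], I[4,4], I[4,5], I[5,5].
μ_θ-semistable layers: μ^(1)=47; μ^(2)=-5; μ^(3)=-44; μ^(4)=-57

((0, 0, 0, 3, 3); (0, 1, 1, 0, 0); (0, 0, 1, 0, 0); (4, 0, 0, 0, 0))


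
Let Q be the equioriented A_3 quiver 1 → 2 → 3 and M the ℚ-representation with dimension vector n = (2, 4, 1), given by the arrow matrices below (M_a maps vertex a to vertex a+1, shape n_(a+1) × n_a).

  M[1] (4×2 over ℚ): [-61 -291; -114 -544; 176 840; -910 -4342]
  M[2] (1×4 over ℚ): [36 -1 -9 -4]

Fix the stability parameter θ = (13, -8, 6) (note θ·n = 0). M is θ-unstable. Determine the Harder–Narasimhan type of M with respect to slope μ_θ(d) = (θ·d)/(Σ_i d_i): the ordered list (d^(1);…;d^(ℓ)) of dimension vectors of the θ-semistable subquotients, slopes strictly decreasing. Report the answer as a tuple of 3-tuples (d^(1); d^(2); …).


Interval decomposition of M: I[1,2], I[1,3], I[2,2]^2.
HN type (ℓ=3): μ^(1)=6; μ^(2)=5/2; μ^(3)=-8

((0, 0, 1); (2, 2, 0); (0, 2, 0))


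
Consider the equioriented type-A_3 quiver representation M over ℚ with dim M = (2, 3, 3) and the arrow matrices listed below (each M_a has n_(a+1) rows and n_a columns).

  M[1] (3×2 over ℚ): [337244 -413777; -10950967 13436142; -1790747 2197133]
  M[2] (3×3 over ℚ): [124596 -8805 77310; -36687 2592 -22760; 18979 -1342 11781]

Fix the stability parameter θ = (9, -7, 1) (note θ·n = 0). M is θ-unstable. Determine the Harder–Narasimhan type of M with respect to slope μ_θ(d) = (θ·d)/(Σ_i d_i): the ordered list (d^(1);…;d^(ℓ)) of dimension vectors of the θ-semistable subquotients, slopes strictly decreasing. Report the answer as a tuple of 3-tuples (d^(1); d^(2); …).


Via rank(M_{q-1}∘⋯∘M_p): M ≅ I[1,3]^2, I[2,3].
μ_θ-semistable layers: μ^(1)=1; μ^(2)=-7

((2, 2, 3); (0, 1, 0))


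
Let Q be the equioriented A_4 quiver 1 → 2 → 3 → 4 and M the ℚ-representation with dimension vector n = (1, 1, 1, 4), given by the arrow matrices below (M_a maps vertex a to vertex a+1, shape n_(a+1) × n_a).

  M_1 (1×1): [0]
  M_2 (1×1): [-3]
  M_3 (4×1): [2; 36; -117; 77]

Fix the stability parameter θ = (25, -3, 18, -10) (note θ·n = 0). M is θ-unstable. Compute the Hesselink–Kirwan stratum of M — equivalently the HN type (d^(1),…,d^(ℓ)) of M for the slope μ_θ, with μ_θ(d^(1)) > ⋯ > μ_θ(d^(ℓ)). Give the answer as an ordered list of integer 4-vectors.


Via rank(M_{q-1}∘⋯∘M_p): M ≅ I[1,1], I[2,4], I[4,4]^3.
μ_θ-semistable layers: μ^(1)=25; μ^(2)=4; μ^(3)=-3; μ^(4)=-10

((1, 0, 0, 0); (0, 0, 1, 1); (0, 1, 0, 0); (0, 0, 0, 3))


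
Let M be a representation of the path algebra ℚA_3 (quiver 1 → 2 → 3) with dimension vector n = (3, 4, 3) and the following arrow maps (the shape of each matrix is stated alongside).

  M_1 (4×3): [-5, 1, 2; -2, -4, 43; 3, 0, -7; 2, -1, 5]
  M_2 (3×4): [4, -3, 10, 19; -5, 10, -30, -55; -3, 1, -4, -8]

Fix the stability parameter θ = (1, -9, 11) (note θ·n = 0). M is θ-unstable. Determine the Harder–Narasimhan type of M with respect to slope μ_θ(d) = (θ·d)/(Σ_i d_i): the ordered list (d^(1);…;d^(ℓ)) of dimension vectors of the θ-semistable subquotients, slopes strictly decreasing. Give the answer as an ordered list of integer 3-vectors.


Interval decomposition of M: I[1,2], I[1,3]^2, I[2,2], I[3,3].
HN type (ℓ=3): μ^(1)=11; μ^(2)=-4; μ^(3)=-9

((0, 0, 3); (3, 3, 0); (0, 1, 0))


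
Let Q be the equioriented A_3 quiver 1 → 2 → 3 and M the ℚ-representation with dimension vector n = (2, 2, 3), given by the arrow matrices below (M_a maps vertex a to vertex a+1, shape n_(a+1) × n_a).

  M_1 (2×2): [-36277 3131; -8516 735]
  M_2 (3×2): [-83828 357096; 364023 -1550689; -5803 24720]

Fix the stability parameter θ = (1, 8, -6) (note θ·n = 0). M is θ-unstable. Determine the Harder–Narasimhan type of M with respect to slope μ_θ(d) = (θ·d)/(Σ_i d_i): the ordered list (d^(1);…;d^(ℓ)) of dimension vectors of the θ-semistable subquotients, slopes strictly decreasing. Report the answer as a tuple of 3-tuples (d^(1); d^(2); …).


Via rank(M_{q-1}∘⋯∘M_p): M ≅ I[1,3]^2, I[3,3].
μ_θ-semistable layers: μ^(1)=1; μ^(2)=-6

((2, 2, 2); (0, 0, 1))


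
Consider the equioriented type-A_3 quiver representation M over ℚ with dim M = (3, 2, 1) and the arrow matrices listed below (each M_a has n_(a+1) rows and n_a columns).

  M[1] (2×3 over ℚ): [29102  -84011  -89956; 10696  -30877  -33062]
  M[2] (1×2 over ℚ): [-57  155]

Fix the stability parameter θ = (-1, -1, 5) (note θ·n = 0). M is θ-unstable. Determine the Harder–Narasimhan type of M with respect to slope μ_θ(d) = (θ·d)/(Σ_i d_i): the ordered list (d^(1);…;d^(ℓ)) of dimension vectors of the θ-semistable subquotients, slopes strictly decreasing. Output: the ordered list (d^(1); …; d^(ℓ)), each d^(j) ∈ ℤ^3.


Barcode: M ≅ I[1,1], I[1,2], I[1,3]. HN layers by μ_θ (2 steps, strictly decreasing):
  μ^(1)=5; μ^(2)=-1

((0, 0, 1); (3, 2, 0))


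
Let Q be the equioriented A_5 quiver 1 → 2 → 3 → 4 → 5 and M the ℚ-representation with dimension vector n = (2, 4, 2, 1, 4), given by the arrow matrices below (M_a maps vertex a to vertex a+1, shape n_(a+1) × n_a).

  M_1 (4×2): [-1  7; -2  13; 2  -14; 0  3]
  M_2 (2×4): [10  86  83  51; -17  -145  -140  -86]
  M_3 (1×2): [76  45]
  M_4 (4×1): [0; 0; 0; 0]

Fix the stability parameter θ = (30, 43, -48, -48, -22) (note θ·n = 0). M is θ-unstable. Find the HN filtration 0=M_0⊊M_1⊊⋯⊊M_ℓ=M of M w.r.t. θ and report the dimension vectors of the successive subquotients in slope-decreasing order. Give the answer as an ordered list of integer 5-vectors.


Barcode: M ≅ I[1,3], I[1,4], I[2,2]^2, I[5,5]^4. HN layers by μ_θ (4 steps, strictly decreasing):
  μ^(1)=43; μ^(2)=25/3; μ^(3)=-23/4; μ^(4)=-22

((0, 2, 0, 0, 0); (1, 1, 1, 0, 0); (1, 1, 1, 1, 0); (0, 0, 0, 0, 4))


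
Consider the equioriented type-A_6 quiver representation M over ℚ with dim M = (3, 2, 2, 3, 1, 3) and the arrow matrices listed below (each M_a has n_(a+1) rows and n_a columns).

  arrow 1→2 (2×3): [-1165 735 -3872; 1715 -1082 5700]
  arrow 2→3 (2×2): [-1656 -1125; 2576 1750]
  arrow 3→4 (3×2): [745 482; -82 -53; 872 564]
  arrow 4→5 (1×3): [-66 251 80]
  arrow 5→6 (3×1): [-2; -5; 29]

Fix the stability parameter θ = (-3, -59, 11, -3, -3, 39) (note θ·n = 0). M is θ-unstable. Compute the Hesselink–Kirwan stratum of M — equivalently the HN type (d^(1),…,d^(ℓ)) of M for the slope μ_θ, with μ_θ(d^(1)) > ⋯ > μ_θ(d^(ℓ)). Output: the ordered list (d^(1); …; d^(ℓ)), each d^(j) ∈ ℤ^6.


Barcode: M ≅ I[1,1], I[1,2], I[1,6], I[3,4], I[4,4], I[6,6]^2. HN layers by μ_θ (5 steps, strictly decreasing):
  μ^(1)=39; μ^(2)=4; μ^(3)=5/3; μ^(4)=-3; μ^(5)=-31

((0, 0, 0, 0, 0, 3); (0, 0, 1, 1, 0, 0); (0, 0, 1, 1, 1, 0); (1, 0, 0, 1, 0, 0); (2, 2, 0, 0, 0, 0))


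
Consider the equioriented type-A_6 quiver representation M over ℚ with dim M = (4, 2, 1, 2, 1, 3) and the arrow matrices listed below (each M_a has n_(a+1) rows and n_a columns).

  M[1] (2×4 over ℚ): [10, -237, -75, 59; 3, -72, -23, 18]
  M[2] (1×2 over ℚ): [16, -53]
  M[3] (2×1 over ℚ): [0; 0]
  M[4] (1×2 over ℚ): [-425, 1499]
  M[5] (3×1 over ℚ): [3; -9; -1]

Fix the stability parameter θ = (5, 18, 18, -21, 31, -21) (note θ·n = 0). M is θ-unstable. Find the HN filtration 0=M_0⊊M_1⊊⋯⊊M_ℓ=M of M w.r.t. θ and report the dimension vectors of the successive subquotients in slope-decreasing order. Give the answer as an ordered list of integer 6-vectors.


Via rank(M_{q-1}∘⋯∘M_p): M ≅ I[1,1]^2, I[1,2], I[1,3], I[4,4], I[4,6], I[6,6]^2.
μ_θ-semistable layers: μ^(1)=18; μ^(2)=5; μ^(3)=-21

((0, 2, 1, 0, 0, 0); (4, 0, 0, 0, 1, 1); (0, 0, 0, 2, 0, 2))


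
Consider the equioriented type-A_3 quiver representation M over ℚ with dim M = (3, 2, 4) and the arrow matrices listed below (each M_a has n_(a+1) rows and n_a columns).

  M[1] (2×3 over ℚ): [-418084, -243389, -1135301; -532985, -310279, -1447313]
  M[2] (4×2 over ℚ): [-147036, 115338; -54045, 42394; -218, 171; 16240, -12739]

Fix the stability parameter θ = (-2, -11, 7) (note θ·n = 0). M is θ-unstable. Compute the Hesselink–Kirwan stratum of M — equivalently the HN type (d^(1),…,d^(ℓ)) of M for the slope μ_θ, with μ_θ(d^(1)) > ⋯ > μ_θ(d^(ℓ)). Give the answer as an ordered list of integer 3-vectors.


Via rank(M_{q-1}∘⋯∘M_p): M ≅ I[1,1], I[1,3]^2, I[3,3]^2.
μ_θ-semistable layers: μ^(1)=7; μ^(2)=-2; μ^(3)=-13/2

((0, 0, 4); (1, 0, 0); (2, 2, 0))


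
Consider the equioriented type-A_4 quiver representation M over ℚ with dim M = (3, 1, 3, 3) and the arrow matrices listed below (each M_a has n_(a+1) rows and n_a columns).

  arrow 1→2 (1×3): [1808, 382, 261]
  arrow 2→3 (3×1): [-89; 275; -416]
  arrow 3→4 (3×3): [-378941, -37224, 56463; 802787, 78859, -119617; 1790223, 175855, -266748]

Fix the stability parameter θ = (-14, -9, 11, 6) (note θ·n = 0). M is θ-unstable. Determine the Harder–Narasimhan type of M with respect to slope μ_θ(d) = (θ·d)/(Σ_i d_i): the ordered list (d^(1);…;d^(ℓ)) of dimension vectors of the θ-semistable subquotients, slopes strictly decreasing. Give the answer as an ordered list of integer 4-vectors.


Via rank(M_{q-1}∘⋯∘M_p): M ≅ I[1,1]^2, I[1,4], I[3,4]^2.
μ_θ-semistable layers: μ^(1)=17/2; μ^(2)=-9; μ^(3)=-14

((0, 0, 3, 3); (0, 1, 0, 0); (3, 0, 0, 0))


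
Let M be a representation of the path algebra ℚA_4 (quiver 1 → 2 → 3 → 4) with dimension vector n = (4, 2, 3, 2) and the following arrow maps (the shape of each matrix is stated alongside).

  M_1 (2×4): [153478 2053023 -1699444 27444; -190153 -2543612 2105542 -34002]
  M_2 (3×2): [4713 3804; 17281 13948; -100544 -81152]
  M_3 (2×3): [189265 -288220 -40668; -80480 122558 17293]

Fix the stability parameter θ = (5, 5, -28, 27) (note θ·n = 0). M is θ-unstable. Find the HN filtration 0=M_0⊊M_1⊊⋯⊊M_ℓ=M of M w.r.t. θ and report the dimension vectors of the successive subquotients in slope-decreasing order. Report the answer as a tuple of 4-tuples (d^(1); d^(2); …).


Via rank(M_{q-1}∘⋯∘M_p): M ≅ I[1,1]^2, I[1,2], I[1,4], I[3,3], I[3,4].
μ_θ-semistable layers: μ^(1)=27; μ^(2)=5; μ^(3)=-6; μ^(4)=-28

((0, 0, 0, 2); (3, 1, 0, 0); (1, 1, 1, 0); (0, 0, 2, 0))


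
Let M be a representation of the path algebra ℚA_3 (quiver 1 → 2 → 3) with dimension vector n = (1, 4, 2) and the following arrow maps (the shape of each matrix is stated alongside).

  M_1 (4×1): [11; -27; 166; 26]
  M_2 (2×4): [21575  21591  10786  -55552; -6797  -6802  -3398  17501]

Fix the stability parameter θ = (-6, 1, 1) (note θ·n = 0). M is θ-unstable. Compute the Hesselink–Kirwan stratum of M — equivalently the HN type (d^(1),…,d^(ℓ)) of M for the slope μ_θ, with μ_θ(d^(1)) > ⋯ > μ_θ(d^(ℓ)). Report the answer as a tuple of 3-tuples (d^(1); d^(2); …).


Via rank(M_{q-1}∘⋯∘M_p): M ≅ I[1,3], I[2,2]^2, I[2,3].
μ_θ-semistable layers: μ^(1)=1; μ^(2)=-6

((0, 4, 2); (1, 0, 0))


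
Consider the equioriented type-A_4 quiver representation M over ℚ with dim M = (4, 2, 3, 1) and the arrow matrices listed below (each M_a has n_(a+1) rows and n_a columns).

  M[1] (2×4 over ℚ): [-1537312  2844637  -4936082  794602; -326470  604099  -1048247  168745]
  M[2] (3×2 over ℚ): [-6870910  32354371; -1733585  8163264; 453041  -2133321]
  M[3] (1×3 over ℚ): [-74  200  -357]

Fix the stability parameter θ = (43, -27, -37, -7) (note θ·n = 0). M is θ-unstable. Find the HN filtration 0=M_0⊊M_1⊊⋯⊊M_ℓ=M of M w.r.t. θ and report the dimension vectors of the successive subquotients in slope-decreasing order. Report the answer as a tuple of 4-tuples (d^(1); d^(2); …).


Interval decomposition of M: I[1,1]^2, I[1,3], I[1,4], I[3,3].
HN type (ℓ=3): μ^(1)=43; μ^(2)=-7; μ^(3)=-37

((2, 0, 0, 0); (2, 2, 2, 1); (0, 0, 1, 0))


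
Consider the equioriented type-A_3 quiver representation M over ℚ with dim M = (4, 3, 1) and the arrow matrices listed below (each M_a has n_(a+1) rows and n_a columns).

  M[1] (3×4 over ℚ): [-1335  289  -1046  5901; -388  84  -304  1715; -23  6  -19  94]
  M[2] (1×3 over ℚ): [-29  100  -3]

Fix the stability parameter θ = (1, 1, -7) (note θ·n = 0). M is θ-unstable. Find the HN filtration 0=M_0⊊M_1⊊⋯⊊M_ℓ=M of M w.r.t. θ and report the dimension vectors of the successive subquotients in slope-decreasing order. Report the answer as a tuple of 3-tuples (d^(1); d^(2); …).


Via rank(M_{q-1}∘⋯∘M_p): M ≅ I[1,1], I[1,2]^2, I[1,3].
μ_θ-semistable layers: μ^(1)=1; μ^(2)=-5/3

((3, 2, 0); (1, 1, 1))


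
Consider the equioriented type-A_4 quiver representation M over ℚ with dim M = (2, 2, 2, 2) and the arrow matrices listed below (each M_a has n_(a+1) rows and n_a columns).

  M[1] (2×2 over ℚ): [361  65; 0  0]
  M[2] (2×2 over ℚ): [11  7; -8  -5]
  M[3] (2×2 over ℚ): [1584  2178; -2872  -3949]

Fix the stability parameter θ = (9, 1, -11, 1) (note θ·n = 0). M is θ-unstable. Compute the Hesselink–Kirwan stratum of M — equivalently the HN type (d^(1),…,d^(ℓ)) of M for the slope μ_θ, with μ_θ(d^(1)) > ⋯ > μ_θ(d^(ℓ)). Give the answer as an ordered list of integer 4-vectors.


Interval decomposition of M: I[1,1], I[1,3], I[2,4], I[4,4].
HN type (ℓ=4): μ^(1)=9; μ^(2)=1; μ^(3)=-1/3; μ^(4)=-5

((1, 0, 0, 0); (0, 0, 0, 2); (1, 1, 1, 0); (0, 1, 1, 0))


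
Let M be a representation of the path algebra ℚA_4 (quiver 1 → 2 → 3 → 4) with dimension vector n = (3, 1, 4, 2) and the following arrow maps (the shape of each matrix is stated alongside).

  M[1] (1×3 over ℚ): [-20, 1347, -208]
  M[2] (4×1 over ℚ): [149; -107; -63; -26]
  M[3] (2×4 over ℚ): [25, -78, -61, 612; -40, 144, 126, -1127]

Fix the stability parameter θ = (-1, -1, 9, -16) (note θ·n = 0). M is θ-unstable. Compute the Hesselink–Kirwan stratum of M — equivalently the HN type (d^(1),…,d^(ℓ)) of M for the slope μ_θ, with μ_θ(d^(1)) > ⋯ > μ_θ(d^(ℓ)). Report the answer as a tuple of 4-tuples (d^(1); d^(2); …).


Interval decomposition of M: I[1,1]^2, I[1,4], I[3,3]^2, I[3,4].
HN type (ℓ=4): μ^(1)=9; μ^(2)=-1; μ^(3)=-9/4; μ^(4)=-7/2

((0, 0, 2, 0); (2, 0, 0, 0); (1, 1, 1, 1); (0, 0, 1, 1))


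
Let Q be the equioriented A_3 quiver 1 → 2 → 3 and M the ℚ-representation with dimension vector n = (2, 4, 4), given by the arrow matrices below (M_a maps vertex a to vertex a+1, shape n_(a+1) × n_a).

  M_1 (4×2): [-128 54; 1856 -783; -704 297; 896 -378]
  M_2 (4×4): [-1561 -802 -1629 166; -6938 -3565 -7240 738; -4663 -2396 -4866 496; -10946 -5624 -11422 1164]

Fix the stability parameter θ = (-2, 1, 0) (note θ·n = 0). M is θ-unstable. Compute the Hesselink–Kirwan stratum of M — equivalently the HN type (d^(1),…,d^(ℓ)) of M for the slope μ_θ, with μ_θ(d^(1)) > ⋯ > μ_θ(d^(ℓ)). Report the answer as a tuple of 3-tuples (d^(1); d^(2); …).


Barcode: M ≅ I[1,1], I[1,3], I[2,2], I[2,3]^2, I[3,3]. HN layers by μ_θ (4 steps, strictly decreasing):
  μ^(1)=1; μ^(2)=1/2; μ^(3)=0; μ^(4)=-2

((0, 1, 0); (0, 3, 3); (0, 0, 1); (2, 0, 0))


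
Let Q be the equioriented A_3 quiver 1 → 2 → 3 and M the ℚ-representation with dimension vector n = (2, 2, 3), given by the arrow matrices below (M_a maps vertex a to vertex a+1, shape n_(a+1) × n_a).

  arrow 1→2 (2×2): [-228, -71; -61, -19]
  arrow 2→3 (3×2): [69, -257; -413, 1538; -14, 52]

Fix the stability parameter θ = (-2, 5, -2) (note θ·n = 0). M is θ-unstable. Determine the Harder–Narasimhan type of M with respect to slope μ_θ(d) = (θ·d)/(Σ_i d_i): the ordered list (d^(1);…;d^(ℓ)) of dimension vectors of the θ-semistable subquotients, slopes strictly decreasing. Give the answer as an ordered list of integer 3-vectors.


Interval decomposition of M: I[1,3]^2, I[3,3].
HN type (ℓ=2): μ^(1)=3/2; μ^(2)=-2

((0, 2, 2); (2, 0, 1))


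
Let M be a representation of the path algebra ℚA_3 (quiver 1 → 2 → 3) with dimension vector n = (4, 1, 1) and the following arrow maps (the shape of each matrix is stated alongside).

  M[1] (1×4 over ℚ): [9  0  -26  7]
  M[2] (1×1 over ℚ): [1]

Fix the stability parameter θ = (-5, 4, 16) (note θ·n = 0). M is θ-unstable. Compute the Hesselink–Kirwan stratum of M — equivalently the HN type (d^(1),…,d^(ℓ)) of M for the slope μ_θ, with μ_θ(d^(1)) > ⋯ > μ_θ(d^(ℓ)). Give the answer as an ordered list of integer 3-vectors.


Via rank(M_{q-1}∘⋯∘M_p): M ≅ I[1,1]^3, I[1,3].
μ_θ-semistable layers: μ^(1)=16; μ^(2)=4; μ^(3)=-5

((0, 0, 1); (0, 1, 0); (4, 0, 0))
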